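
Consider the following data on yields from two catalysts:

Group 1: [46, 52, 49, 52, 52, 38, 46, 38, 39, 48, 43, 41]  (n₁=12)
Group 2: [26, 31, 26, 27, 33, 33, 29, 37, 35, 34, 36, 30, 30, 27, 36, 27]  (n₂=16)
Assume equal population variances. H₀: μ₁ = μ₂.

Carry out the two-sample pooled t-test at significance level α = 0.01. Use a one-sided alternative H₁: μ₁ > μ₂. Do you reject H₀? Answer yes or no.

x̄₁=45.333, s₁=5.449, n₁=12
x̄₂=31.062, s₂=3.855, n₂=16
s_p² = [11·5.449² + 15·3.855²]/26 = 21.1386
SE = √(s_p²·(1/12+1/16)) = 1.7558
t = (45.333−31.062)/1.7558 = 8.1280
df = 26
p-value (one-sided, H₁ greater) = 0.00000
At α=0.01: p < α → reject H₀

reject H₀: yes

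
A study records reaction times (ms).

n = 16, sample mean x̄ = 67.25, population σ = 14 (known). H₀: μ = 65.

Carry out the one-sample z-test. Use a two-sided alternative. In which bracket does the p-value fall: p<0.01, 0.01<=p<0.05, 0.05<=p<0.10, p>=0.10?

SE = σ/√n = 14/√16 = 3.5000
z = (x̄−μ₀)/SE = (67.25−65)/3.5000 = 0.6429
p-value (two-sided) = 0.52032
→ bracket: p>=0.10

p-value bracket: p>=0.10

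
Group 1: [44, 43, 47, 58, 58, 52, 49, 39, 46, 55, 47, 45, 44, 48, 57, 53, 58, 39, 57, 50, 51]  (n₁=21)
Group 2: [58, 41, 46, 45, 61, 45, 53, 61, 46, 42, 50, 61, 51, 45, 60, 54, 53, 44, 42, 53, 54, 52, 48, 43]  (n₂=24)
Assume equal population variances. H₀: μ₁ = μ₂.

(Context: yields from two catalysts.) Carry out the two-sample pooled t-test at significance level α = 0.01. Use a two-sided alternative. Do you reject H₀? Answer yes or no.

x̄₁=49.524, s₁=6.129, n₁=21
x̄₂=50.333, s₂=6.572, n₂=24
s_p² = [20·6.129² + 23·6.572²]/43 = 40.5714
SE = √(s_p²·(1/21+1/24)) = 1.9033
t = (49.524−50.333)/1.9033 = -0.4253
df = 43
p-value (two-sided) = 0.67272
At α=0.01: p ≥ α → fail to reject H₀

reject H₀: no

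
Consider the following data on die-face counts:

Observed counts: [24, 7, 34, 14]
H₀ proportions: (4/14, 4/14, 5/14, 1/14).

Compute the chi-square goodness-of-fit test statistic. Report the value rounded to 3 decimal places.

test statistic = 24.396

n = 79; E_i = n·p_i = [22.57, 22.57, 28.21, 5.64]
χ² = (24−22.57)²/22.57 + (7−22.57)²/22.57 + (34−28.21)²/28.21 + (14−5.64)²/5.64 = 24.3962
df = 3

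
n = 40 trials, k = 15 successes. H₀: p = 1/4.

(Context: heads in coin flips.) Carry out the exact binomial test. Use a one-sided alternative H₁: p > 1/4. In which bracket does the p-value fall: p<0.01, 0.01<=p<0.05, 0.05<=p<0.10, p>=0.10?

p-value bracket: 0.05<=p<0.10

Exact binomial: n=40, k=15, p₀=1/4=0.2500
P(X≥15) from Σ C(n,i)·p₀^i·(1−p₀)^(n−i)
p-value (one-sided, H₁ greater) = 0.05444
→ bracket: 0.05<=p<0.10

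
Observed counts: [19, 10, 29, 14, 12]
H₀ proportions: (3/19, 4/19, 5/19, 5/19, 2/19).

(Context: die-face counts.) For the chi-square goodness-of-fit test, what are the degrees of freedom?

df = k − 1 = 5 − 1 = 4

degrees of freedom = 4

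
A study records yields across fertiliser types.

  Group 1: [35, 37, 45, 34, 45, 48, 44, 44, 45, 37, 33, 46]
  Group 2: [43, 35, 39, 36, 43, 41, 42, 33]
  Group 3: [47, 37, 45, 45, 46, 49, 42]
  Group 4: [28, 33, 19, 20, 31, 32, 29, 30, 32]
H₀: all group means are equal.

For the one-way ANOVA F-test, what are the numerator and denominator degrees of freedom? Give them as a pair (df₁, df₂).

degrees of freedom = [3, 32]

k = 4 groups, N = 36 total
df = (k−1, N−k) = (4−1, 36−4) = (3, 32)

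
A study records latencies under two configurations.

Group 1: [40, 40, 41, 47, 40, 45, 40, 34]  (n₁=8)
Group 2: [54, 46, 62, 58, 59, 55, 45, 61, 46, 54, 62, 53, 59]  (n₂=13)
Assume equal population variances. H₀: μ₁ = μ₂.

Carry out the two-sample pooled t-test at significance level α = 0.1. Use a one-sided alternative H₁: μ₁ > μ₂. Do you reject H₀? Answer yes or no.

reject H₀: no

x̄₁=40.875, s₁=3.871, n₁=8
x̄₂=54.923, s₂=6.075, n₂=13
s_p² = [7·3.871² + 12·6.075²]/19 = 28.8315
SE = √(s_p²·(1/8+1/13)) = 2.4128
t = (40.875−54.923)/2.4128 = -5.8222
df = 19
p-value (one-sided, H₁ greater) = 0.99999
At α=0.1: p ≥ α → fail to reject H₀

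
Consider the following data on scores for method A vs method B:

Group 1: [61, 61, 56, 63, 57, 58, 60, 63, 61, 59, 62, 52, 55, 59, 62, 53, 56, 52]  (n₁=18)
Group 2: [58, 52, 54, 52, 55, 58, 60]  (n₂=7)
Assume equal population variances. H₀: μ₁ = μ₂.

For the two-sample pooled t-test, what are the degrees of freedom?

degrees of freedom = 23

df = n₁ + n₂ − 2 = 18 + 7 − 2 = 23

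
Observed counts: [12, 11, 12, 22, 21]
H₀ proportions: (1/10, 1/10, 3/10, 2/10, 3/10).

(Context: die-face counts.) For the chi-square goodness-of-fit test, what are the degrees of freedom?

df = k − 1 = 5 − 1 = 4

degrees of freedom = 4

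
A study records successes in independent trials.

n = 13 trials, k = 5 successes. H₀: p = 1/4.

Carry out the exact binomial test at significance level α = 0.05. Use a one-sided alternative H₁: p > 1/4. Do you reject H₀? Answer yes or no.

reject H₀: no

Exact binomial: n=13, k=5, p₀=1/4=0.2500
P(X≥5) from Σ C(n,i)·p₀^i·(1−p₀)^(n−i)
p-value (one-sided, H₁ greater) = 0.20604
At α=0.05: p ≥ α → fail to reject H₀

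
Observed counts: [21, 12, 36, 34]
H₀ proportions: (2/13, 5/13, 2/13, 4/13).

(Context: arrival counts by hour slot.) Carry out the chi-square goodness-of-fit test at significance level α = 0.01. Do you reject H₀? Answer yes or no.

n = 103; E_i = n·p_i = [15.85, 39.62, 15.85, 31.69]
χ² = (21−15.85)²/15.85 + (12−39.62)²/39.62 + (36−15.85)²/15.85 + (34−31.69)²/31.69 = 46.7272
df = 3
p-value (upper-tail) = 0.00000
At α=0.01: p < α → reject H₀

reject H₀: yes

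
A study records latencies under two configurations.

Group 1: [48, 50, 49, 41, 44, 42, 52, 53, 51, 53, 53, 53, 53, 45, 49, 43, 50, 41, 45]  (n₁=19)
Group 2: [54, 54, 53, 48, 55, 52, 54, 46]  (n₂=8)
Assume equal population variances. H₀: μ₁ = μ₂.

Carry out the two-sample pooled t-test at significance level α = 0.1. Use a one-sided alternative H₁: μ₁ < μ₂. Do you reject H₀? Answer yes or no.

reject H₀: yes

x̄₁=48.158, s₁=4.425, n₁=19
x̄₂=52.000, s₂=3.251, n₂=8
s_p² = [18·4.425² + 7·3.251²]/25 = 17.0611
SE = √(s_p²·(1/19+1/8)) = 1.7409
t = (48.158−52.000)/1.7409 = -2.2070
df = 25
p-value (one-sided, H₁ less) = 0.01836
At α=0.1: p < α → reject H₀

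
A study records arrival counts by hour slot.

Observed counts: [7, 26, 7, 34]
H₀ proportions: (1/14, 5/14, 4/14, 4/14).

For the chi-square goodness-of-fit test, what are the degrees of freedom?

df = k − 1 = 4 − 1 = 3

degrees of freedom = 3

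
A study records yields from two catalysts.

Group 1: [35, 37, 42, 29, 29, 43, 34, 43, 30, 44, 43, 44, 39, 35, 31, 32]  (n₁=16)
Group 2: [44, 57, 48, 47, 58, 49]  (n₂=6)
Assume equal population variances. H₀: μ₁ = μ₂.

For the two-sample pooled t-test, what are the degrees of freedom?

degrees of freedom = 20

df = n₁ + n₂ − 2 = 16 + 6 − 2 = 20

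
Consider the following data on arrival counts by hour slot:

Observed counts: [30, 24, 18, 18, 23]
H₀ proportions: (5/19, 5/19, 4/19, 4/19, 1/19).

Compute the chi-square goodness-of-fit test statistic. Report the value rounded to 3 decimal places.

test statistic = 52.821

n = 113; E_i = n·p_i = [29.74, 29.74, 23.79, 23.79, 5.95]
χ² = (30−29.74)²/29.74 + (24−29.74)²/29.74 + (18−23.79)²/23.79 + (18−23.79)²/23.79 + (23−5.95)²/5.95 = 52.8212
df = 4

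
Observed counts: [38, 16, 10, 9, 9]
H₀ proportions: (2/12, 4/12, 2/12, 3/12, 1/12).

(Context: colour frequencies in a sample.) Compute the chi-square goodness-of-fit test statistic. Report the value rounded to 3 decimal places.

test statistic = 56.146

n = 82; E_i = n·p_i = [13.67, 27.33, 13.67, 20.50, 6.83]
χ² = (38−13.67)²/13.67 + (16−27.33)²/27.33 + (10−13.67)²/13.67 + (9−20.50)²/20.50 + (9−6.83)²/6.83 = 56.1463
df = 4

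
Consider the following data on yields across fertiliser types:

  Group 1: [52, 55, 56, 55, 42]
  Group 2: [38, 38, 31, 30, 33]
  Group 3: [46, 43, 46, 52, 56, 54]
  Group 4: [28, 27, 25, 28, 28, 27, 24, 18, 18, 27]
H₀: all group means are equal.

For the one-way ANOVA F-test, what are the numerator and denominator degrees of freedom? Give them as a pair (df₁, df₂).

k = 4 groups, N = 26 total
df = (k−1, N−k) = (4−1, 26−4) = (3, 22)

degrees of freedom = [3, 22]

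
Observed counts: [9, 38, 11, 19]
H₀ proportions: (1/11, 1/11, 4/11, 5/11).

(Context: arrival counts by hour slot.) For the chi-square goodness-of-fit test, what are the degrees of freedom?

degrees of freedom = 3

df = k − 1 = 4 − 1 = 3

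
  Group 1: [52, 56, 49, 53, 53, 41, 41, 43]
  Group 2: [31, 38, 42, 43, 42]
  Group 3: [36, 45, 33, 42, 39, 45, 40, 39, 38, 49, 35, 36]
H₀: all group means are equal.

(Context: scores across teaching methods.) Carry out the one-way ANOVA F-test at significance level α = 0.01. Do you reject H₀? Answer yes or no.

Group means [48.50, 39.20, 39.75], grand mean 42.440
SSB = Σnᵢ(x̄ᵢ−x̄)² = 433.110; SSW = ΣΣ(x−x̄ᵢ)² = 597.050
MSB = 433.110/2 = 216.5550; MSW = 597.050/22 = 27.1386
F = MSB/MSW = 7.9796
df = (2, 22)
p-value (upper-tail) = 0.00248
At α=0.01: p < α → reject H₀

reject H₀: yes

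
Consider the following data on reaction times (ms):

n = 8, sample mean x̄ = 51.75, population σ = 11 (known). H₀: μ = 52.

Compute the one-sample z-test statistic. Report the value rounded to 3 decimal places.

test statistic = -0.064

SE = σ/√n = 11/√8 = 3.8891
z = (x̄−μ₀)/SE = (51.75−52)/3.8891 = -0.0643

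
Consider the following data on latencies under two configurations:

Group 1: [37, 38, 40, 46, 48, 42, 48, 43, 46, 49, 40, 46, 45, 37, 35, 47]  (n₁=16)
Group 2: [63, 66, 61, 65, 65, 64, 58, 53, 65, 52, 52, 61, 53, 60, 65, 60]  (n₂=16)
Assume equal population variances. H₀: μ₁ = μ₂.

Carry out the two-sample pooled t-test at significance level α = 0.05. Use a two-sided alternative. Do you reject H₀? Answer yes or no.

x̄₁=42.938, s₁=4.568, n₁=16
x̄₂=60.188, s₂=5.115, n₂=16
s_p² = [15·4.568² + 15·5.115²]/30 = 23.5125
SE = √(s_p²·(1/16+1/16)) = 1.7144
t = (42.938−60.188)/1.7144 = -10.0620
df = 30
p-value (two-sided) = 0.00000
At α=0.05: p < α → reject H₀

reject H₀: yes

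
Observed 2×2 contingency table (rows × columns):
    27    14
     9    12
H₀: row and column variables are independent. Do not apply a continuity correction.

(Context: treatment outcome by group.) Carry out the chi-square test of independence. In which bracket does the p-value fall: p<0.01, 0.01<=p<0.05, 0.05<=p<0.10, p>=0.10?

p-value bracket: 0.05<=p<0.10

Row totals [41, 21], col totals [36, 26], n=62
χ² = (27−23.81)²/23.81 + (14−17.19)²/17.19 + (9−12.19)²/12.19 + (12−8.81)²/8.81 = 3.0161
df = 1
p-value (upper-tail) = 0.08244
→ bracket: 0.05<=p<0.10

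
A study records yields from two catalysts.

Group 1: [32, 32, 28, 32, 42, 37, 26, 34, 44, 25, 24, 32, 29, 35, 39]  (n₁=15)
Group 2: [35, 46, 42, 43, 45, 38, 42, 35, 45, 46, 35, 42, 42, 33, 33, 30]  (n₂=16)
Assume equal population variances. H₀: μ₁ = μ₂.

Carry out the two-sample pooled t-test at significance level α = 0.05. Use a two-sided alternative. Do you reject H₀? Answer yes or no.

x̄₁=32.733, s₁=5.958, n₁=15
x̄₂=39.500, s₂=5.292, n₂=16
s_p² = [14·5.958² + 15·5.292²]/29 = 31.6184
SE = √(s_p²·(1/15+1/16)) = 2.0209
t = (32.733−39.500)/2.0209 = -3.3483
df = 29
p-value (two-sided) = 0.00227
At α=0.05: p < α → reject H₀

reject H₀: yes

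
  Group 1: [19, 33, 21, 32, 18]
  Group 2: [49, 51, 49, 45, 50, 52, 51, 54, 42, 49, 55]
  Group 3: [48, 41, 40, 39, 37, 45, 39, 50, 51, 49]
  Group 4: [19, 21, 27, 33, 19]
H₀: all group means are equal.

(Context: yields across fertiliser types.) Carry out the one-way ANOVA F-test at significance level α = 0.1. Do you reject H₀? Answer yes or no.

reject H₀: yes

Group means [24.60, 49.73, 43.90, 23.80], grand mean 39.613
SSB = Σnᵢ(x̄ᵢ−x̄)² = 3686.273; SSW = ΣΣ(x−x̄ᵢ)² = 751.082
MSB = 3686.273/3 = 1228.7577; MSW = 751.082/27 = 27.8178
F = MSB/MSW = 44.1716
df = (3, 27)
p-value (upper-tail) = 0.00000
At α=0.1: p < α → reject H₀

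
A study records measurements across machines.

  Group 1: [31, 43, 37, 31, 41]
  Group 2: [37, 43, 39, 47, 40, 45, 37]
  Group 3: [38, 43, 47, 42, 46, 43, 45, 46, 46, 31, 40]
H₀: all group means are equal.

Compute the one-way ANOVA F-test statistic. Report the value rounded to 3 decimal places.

test statistic = 2.715

Group means [36.60, 41.14, 42.45], grand mean 40.783
SSB = Σnᵢ(x̄ᵢ−x̄)² = 119.129; SSW = ΣΣ(x−x̄ᵢ)² = 438.784
MSB = 119.129/2 = 59.5643; MSW = 438.784/20 = 21.9392
F = MSB/MSW = 2.7150
df = (2, 20)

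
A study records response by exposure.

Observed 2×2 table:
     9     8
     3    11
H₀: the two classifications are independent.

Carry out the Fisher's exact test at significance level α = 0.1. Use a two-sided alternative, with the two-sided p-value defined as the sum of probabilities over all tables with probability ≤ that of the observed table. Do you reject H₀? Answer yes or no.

reject H₀: no

Margins: r₁=17, r₂=14, c₁=12, c₂=19, n=31
p_obs = C(17,9)·C(14,3)/C(31,12); sum pmf over tables with pmf ≤ p_obs
p-value (two-sided) = 0.13782
At α=0.1: p ≥ α → fail to reject H₀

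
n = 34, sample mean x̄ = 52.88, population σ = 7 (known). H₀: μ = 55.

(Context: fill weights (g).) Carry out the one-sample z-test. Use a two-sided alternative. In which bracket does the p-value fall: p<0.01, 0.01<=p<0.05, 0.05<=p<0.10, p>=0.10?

p-value bracket: 0.05<=p<0.10

SE = σ/√n = 7/√34 = 1.2005
z = (x̄−μ₀)/SE = (52.88−55)/1.2005 = -1.7659
p-value (two-sided) = 0.07741
→ bracket: 0.05<=p<0.10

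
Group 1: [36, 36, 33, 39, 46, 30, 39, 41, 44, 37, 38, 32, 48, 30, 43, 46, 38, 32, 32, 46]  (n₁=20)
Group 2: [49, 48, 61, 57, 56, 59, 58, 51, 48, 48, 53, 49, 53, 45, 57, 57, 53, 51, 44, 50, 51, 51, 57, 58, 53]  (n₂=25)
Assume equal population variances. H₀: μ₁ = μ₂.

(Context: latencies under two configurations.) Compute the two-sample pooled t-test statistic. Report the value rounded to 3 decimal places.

x̄₁=38.300, s₁=5.768, n₁=20
x̄₂=52.680, s₂=4.553, n₂=25
s_p² = [19·5.768² + 24·4.553²]/43 = 26.2707
SE = √(s_p²·(1/20+1/25)) = 1.5376
t = (38.300−52.680)/1.5376 = -9.3519
df = 43

test statistic = -9.352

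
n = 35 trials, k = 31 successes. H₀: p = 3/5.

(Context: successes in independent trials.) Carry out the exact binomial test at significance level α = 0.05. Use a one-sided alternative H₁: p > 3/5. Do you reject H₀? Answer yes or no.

reject H₀: yes

Exact binomial: n=35, k=31, p₀=3/5=0.6000
P(X≥31) from Σ C(n,i)·p₀^i·(1−p₀)^(n−i)
p-value (one-sided, H₁ greater) = 0.00022
At α=0.05: p < α → reject H₀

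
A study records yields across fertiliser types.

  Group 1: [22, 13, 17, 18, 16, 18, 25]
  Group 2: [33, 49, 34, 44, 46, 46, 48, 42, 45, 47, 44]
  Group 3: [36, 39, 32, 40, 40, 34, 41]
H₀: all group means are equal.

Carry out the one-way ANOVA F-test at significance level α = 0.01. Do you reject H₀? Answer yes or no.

Group means [18.43, 43.45, 37.43], grand mean 34.760
SSB = Σnᵢ(x̄ᵢ−x̄)² = 2748.404; SSW = ΣΣ(x−x̄ᵢ)² = 446.156
MSB = 2748.404/2 = 1374.2021; MSW = 446.156/22 = 20.2798
F = MSB/MSW = 67.7621
df = (2, 22)
p-value (upper-tail) = 0.00000
At α=0.01: p < α → reject H₀

reject H₀: yes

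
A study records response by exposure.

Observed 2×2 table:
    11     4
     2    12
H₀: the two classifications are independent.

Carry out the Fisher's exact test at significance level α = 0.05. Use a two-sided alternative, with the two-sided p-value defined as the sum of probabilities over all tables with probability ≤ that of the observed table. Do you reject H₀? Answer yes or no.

Margins: r₁=15, r₂=14, c₁=13, c₂=16, n=29
p_obs = C(15,11)·C(14,2)/C(29,13); sum pmf over tables with pmf ≤ p_obs
p-value (two-sided) = 0.00251
At α=0.05: p < α → reject H₀

reject H₀: yes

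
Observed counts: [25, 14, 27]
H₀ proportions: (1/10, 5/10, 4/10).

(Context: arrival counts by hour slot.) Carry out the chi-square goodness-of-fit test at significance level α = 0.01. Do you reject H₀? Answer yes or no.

n = 66; E_i = n·p_i = [6.60, 33.00, 26.40]
χ² = (25−6.60)²/6.60 + (14−33.00)²/33.00 + (27−26.40)²/26.40 = 62.2500
df = 2
p-value (upper-tail) = 0.00000
At α=0.01: p < α → reject H₀

reject H₀: yes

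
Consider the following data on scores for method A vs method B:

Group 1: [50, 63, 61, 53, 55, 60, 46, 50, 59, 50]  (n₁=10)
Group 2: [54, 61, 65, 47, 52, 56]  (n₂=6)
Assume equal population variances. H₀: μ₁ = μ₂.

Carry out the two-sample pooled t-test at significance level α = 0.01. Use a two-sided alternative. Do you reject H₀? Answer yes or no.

reject H₀: no

x̄₁=54.700, s₁=5.774, n₁=10
x̄₂=55.833, s₂=6.432, n₂=6
s_p² = [9·5.774² + 5·6.432²]/14 = 36.2095
SE = √(s_p²·(1/10+1/6)) = 3.1074
t = (54.700−55.833)/3.1074 = -0.3647
df = 14
p-value (two-sided) = 0.72077
At α=0.01: p ≥ α → fail to reject H₀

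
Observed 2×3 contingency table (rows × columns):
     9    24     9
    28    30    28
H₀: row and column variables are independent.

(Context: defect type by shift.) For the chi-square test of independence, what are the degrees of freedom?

df = (r−1)(c−1) = (2−1)·(3−1) = 2

degrees of freedom = 2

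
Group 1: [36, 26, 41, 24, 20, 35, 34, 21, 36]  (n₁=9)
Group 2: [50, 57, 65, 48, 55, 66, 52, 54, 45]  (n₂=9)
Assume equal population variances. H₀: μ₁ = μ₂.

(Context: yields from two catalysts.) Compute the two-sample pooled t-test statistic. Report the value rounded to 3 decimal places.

x̄₁=30.333, s₁=7.632, n₁=9
x̄₂=54.667, s₂=7.141, n₂=9
s_p² = [8·7.632² + 8·7.141²]/16 = 54.6250
SE = √(s_p²·(1/9+1/9)) = 3.4841
t = (30.333−54.667)/3.4841 = -6.9841
df = 16

test statistic = -6.984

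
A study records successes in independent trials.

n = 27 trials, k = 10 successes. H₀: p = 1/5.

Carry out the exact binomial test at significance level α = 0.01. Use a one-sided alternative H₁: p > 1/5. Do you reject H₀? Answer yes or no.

Exact binomial: n=27, k=10, p₀=1/5=0.2000
P(X≥10) from Σ C(n,i)·p₀^i·(1−p₀)^(n−i)
p-value (one-sided, H₁ greater) = 0.03043
At α=0.01: p ≥ α → fail to reject H₀

reject H₀: no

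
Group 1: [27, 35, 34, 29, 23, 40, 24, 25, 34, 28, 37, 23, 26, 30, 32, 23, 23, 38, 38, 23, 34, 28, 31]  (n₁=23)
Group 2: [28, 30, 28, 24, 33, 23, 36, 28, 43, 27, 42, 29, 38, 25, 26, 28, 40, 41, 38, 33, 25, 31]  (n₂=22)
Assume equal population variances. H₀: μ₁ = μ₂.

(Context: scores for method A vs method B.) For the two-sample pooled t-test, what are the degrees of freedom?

degrees of freedom = 43

df = n₁ + n₂ − 2 = 23 + 22 − 2 = 43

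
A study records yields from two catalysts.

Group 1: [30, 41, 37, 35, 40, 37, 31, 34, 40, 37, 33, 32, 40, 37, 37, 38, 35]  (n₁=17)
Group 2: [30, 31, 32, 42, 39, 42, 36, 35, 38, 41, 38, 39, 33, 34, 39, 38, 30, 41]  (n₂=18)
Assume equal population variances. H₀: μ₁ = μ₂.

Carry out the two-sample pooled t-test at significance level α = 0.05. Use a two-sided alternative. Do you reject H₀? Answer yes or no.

reject H₀: no

x̄₁=36.118, s₁=3.295, n₁=17
x̄₂=36.556, s₂=4.076, n₂=18
s_p² = [16·3.295² + 17·4.076²]/33 = 13.8245
SE = √(s_p²·(1/17+1/18)) = 1.2575
t = (36.118−36.556)/1.2575 = -0.3482
df = 33
p-value (two-sided) = 0.72987
At α=0.05: p ≥ α → fail to reject H₀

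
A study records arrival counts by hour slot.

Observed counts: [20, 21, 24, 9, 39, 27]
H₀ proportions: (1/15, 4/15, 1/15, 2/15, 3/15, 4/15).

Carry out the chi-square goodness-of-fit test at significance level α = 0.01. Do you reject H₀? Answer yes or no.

n = 140; E_i = n·p_i = [9.33, 37.33, 9.33, 18.67, 28.00, 37.33]
χ² = (20−9.33)²/9.33 + (21−37.33)²/37.33 + (24−9.33)²/9.33 + (9−18.67)²/18.67 + (39−28.00)²/28.00 + (27−37.33)²/37.33 = 54.5714
df = 5
p-value (upper-tail) = 0.00000
At α=0.01: p < α → reject H₀

reject H₀: yes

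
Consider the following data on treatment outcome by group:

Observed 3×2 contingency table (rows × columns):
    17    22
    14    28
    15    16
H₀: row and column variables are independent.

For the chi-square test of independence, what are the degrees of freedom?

degrees of freedom = 2

df = (r−1)(c−1) = (3−1)·(2−1) = 2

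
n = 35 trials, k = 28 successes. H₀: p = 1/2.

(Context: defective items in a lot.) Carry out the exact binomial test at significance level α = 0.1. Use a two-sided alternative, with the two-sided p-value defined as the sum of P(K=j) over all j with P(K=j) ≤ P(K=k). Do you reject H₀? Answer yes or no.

Exact binomial: n=35, k=28, p₀=1/2=0.5000
P(X=j) = C(n,j)·p₀^j·(1−p₀)^(n−j); p = Σ P(X=j) over j with P(X=j) ≤ P(X=28)
p-value (two-sided) = 0.00051
At α=0.1: p < α → reject H₀

reject H₀: yes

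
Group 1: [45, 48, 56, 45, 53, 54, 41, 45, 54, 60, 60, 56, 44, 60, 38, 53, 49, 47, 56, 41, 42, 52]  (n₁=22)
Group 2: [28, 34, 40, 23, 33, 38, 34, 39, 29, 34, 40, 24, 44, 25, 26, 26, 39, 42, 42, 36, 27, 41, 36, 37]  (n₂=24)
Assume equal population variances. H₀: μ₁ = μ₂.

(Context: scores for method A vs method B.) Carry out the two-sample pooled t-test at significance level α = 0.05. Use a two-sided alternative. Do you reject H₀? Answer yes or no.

x̄₁=49.955, s₁=6.751, n₁=22
x̄₂=34.042, s₂=6.504, n₂=24
s_p² = [21·6.751² + 23·6.504²]/44 = 43.8617
SE = √(s_p²·(1/22+1/24)) = 1.9548
t = (49.955−34.042)/1.9548 = 8.1404
df = 44
p-value (two-sided) = 0.00000
At α=0.05: p < α → reject H₀

reject H₀: yes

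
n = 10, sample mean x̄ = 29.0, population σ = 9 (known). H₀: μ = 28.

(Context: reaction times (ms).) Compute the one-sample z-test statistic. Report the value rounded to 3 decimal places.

SE = σ/√n = 9/√10 = 2.8460
z = (x̄−μ₀)/SE = (29.0−28)/2.8460 = 0.3514

test statistic = 0.351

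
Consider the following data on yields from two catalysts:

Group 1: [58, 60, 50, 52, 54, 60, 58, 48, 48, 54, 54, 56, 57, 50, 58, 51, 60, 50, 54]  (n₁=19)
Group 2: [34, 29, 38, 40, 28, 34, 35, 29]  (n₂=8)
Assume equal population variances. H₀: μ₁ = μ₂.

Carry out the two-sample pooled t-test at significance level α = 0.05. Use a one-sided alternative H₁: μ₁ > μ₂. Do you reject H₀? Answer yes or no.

x̄₁=54.316, s₁=4.083, n₁=19
x̄₂=33.375, s₂=4.406, n₂=8
s_p² = [18·4.083² + 7·4.406²]/25 = 17.4392
SE = √(s_p²·(1/19+1/8)) = 1.7600
t = (54.316−33.375)/1.7600 = 11.8979
df = 25
p-value (one-sided, H₁ greater) = 0.00000
At α=0.05: p < α → reject H₀

reject H₀: yes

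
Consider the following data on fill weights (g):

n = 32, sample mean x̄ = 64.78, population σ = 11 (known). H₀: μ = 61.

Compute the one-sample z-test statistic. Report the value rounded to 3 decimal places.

test statistic = 1.944

SE = σ/√n = 11/√32 = 1.9445
z = (x̄−μ₀)/SE = (64.78−61)/1.9445 = 1.9439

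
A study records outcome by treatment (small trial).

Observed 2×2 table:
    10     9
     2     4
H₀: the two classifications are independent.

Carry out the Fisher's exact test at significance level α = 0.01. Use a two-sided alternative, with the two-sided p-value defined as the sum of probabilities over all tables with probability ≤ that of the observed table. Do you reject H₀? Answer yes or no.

reject H₀: no

Margins: r₁=19, r₂=6, c₁=12, c₂=13, n=25
p_obs = C(19,10)·C(6,2)/C(25,12); sum pmf over tables with pmf ≤ p_obs
p-value (two-sided) = 0.64472
At α=0.01: p ≥ α → fail to reject H₀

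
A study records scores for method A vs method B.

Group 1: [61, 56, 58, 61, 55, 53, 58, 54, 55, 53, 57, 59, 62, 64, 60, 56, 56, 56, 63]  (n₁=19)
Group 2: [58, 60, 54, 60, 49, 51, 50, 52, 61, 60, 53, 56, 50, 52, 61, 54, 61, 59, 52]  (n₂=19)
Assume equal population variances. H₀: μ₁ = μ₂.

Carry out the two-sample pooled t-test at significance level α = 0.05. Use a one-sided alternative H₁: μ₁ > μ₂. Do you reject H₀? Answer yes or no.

x̄₁=57.737, s₁=3.331, n₁=19
x̄₂=55.421, s₂=4.350, n₂=19
s_p² = [18·3.331² + 18·4.350²]/36 = 15.0088
SE = √(s_p²·(1/19+1/19)) = 1.2569
t = (57.737−55.421)/1.2569 = 1.8424
df = 36
p-value (one-sided, H₁ greater) = 0.03683
At α=0.05: p < α → reject H₀

reject H₀: yes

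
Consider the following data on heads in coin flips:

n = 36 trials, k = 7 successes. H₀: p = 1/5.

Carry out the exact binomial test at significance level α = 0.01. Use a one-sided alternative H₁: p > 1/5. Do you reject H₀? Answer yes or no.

reject H₀: no

Exact binomial: n=36, k=7, p₀=1/5=0.2000
P(X≥7) from Σ C(n,i)·p₀^i·(1−p₀)^(n−i)
p-value (one-sided, H₁ greater) = 0.59931
At α=0.01: p ≥ α → fail to reject H₀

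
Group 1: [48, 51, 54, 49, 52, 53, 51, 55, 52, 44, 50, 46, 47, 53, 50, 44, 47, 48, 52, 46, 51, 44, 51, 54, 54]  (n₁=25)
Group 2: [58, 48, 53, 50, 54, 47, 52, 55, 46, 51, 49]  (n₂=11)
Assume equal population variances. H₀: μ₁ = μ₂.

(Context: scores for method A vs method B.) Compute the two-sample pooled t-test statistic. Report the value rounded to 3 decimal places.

test statistic = -1.072

x̄₁=49.840, s₁=3.375, n₁=25
x̄₂=51.182, s₂=3.656, n₂=11
s_p² = [24·3.375² + 10·3.656²]/34 = 11.9705
SE = √(s_p²·(1/25+1/11)) = 1.2518
t = (49.840−51.182)/1.2518 = -1.0719
df = 34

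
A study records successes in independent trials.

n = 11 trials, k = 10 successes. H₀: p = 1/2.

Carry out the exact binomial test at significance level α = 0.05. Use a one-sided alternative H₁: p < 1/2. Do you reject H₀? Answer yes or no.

Exact binomial: n=11, k=10, p₀=1/2=0.5000
P(X≤10) from Σ C(n,i)·p₀^i·(1−p₀)^(n−i)
p-value (one-sided, H₁ less) = 0.99951
At α=0.05: p ≥ α → fail to reject H₀

reject H₀: no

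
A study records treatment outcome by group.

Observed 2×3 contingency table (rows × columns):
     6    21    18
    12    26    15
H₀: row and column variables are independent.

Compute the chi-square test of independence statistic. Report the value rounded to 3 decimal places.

Row totals [45, 53], col totals [18, 47, 33], n=98
χ² = (6−8.27)²/8.27 + (21−21.58)²/21.58 + (18−15.15)²/15.15 + (12−9.73)²/9.73 + (26−25.42)²/25.42 + (15−17.85)²/17.85 = 2.1660
df = 2

test statistic = 2.166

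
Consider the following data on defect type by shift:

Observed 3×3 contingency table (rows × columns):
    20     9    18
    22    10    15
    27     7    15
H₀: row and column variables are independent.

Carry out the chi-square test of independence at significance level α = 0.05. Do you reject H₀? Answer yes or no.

Row totals [47, 47, 49], col totals [69, 26, 48], n=143
χ² = (20−22.68)²/22.68 + (9−8.55)²/8.55 + (18−15.78)²/15.78 + (22−22.68)²/22.68 + (10−8.55)²/8.55 + (15−15.78)²/15.78 + (27−23.64)²/23.64 + (7−8.91)²/8.91 + (15−16.45)²/16.45 = 1.9730
df = 4
p-value (upper-tail) = 0.74072
At α=0.05: p ≥ α → fail to reject H₀

reject H₀: no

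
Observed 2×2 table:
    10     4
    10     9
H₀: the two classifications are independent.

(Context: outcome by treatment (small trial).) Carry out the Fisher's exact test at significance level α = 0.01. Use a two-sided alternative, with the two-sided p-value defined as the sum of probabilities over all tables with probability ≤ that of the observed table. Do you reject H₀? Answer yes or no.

Margins: r₁=14, r₂=19, c₁=20, c₂=13, n=33
p_obs = C(14,10)·C(19,10)/C(33,20); sum pmf over tables with pmf ≤ p_obs
p-value (two-sided) = 0.30954
At α=0.01: p ≥ α → fail to reject H₀

reject H₀: no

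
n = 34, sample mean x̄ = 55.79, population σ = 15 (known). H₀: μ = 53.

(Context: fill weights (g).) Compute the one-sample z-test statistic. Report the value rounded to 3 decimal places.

SE = σ/√n = 15/√34 = 2.5725
z = (x̄−μ₀)/SE = (55.79−53)/2.5725 = 1.0846

test statistic = 1.085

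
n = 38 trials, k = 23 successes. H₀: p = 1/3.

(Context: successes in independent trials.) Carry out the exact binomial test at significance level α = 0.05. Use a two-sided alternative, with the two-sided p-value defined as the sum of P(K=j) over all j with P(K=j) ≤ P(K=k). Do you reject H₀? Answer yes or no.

reject H₀: yes

Exact binomial: n=38, k=23, p₀=1/3=0.3333
P(X=j) = C(n,j)·p₀^j·(1−p₀)^(n−j); p = Σ P(X=j) over j with P(X=j) ≤ P(X=23)
p-value (two-sided) = 0.00079
At α=0.05: p < α → reject H₀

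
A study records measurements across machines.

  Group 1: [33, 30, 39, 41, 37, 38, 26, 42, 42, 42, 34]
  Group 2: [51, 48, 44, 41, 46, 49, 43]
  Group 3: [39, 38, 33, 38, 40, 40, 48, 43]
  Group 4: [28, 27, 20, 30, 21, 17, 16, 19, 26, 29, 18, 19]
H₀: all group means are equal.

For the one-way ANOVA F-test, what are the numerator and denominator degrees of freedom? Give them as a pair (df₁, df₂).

degrees of freedom = [3, 34]

k = 4 groups, N = 38 total
df = (k−1, N−k) = (4−1, 38−4) = (3, 34)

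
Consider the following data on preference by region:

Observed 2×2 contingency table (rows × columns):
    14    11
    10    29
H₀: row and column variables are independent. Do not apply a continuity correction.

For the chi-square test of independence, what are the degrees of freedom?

df = (r−1)(c−1) = (2−1)·(2−1) = 1

degrees of freedom = 1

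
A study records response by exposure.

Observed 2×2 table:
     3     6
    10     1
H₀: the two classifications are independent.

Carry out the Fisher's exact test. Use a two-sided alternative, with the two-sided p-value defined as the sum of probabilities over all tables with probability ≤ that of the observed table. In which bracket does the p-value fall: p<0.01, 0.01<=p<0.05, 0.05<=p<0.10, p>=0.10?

p-value bracket: 0.01<=p<0.05

Margins: r₁=9, r₂=11, c₁=13, c₂=7, n=20
p_obs = C(9,3)·C(11,10)/C(20,13); sum pmf over tables with pmf ≤ p_obs
p-value (two-sided) = 0.01664
→ bracket: 0.01<=p<0.05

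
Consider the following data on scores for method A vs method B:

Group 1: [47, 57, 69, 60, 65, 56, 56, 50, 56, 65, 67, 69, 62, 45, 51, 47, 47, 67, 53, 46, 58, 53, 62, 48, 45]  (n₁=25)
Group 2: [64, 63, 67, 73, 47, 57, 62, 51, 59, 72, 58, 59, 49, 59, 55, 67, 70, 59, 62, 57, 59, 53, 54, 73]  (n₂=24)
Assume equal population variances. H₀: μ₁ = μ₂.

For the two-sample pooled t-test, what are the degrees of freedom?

degrees of freedom = 47

df = n₁ + n₂ − 2 = 25 + 24 − 2 = 47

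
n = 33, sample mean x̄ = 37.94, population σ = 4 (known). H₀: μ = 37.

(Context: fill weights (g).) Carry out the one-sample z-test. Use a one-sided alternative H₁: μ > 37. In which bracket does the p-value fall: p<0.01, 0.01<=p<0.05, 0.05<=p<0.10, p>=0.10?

SE = σ/√n = 4/√33 = 0.6963
z = (x̄−μ₀)/SE = (37.94−37)/0.6963 = 1.3500
p-value (one-sided, H₁ greater) = 0.08851
→ bracket: 0.05<=p<0.10

p-value bracket: 0.05<=p<0.10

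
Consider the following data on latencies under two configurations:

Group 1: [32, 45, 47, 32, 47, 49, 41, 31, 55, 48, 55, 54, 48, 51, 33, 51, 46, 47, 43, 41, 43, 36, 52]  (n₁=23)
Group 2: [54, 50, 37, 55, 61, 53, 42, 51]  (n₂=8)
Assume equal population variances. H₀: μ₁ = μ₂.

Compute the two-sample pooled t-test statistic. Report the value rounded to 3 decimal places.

x̄₁=44.652, s₁=7.523, n₁=23
x̄₂=50.375, s₂=7.596, n₂=8
s_p² = [22·7.523² + 7·7.596²]/29 = 56.8653
SE = √(s_p²·(1/23+1/8)) = 3.0952
t = (44.652−50.375)/3.0952 = -1.8489
df = 29

test statistic = -1.849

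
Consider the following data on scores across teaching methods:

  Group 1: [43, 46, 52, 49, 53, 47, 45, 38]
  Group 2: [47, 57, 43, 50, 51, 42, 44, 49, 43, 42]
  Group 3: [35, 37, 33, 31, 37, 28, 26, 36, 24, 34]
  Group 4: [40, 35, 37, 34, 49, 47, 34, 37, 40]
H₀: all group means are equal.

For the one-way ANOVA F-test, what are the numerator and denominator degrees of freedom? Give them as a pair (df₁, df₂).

k = 4 groups, N = 37 total
df = (k−1, N−k) = (4−1, 37−4) = (3, 33)

degrees of freedom = [3, 33]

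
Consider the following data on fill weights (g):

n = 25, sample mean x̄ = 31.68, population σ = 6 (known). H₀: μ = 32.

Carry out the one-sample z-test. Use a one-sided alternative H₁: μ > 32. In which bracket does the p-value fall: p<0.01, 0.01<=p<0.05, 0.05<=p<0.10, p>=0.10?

SE = σ/√n = 6/√25 = 1.2000
z = (x̄−μ₀)/SE = (31.68−32)/1.2000 = -0.2667
p-value (one-sided, H₁ greater) = 0.60514
→ bracket: p>=0.10

p-value bracket: p>=0.10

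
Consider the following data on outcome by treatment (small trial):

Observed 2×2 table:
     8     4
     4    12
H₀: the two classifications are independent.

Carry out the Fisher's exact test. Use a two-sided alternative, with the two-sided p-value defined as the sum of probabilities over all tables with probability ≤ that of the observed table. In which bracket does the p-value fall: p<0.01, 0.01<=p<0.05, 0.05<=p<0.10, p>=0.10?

p-value bracket: 0.05<=p<0.10

Margins: r₁=12, r₂=16, c₁=12, c₂=16, n=28
p_obs = C(12,8)·C(16,4)/C(28,12); sum pmf over tables with pmf ≤ p_obs
p-value (two-sided) = 0.05309
→ bracket: 0.05<=p<0.10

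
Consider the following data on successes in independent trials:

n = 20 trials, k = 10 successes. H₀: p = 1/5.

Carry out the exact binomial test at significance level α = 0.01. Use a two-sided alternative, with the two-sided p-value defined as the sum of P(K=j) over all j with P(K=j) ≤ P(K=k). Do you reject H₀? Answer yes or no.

Exact binomial: n=20, k=10, p₀=1/5=0.2000
P(X=j) = C(n,j)·p₀^j·(1−p₀)^(n−j); p = Σ P(X=j) over j with P(X=j) ≤ P(X=10)
p-value (two-sided) = 0.00259
At α=0.01: p < α → reject H₀

reject H₀: yes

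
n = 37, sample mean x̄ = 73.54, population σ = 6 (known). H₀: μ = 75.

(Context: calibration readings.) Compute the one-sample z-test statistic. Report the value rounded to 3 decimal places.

test statistic = -1.480

SE = σ/√n = 6/√37 = 0.9864
z = (x̄−μ₀)/SE = (73.54−75)/0.9864 = -1.4801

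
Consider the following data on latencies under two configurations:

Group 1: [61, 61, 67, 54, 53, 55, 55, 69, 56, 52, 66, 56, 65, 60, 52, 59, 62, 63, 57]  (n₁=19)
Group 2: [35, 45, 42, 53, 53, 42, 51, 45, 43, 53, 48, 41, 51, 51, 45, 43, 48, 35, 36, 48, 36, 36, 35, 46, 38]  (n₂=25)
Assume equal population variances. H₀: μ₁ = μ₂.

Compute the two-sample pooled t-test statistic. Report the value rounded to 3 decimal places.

test statistic = 8.526

x̄₁=59.105, s₁=5.248, n₁=19
x̄₂=43.960, s₂=6.242, n₂=25
s_p² = [18·5.248² + 24·6.242²]/42 = 34.0655
SE = √(s_p²·(1/19+1/25)) = 1.7764
t = (59.105−43.960)/1.7764 = 8.5259
df = 42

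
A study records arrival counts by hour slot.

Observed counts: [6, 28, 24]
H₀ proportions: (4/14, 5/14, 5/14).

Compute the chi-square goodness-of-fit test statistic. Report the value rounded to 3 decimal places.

n = 58; E_i = n·p_i = [16.57, 20.71, 20.71]
χ² = (6−16.57)²/16.57 + (28−20.71)²/20.71 + (24−20.71)²/20.71 = 9.8276
df = 2

test statistic = 9.828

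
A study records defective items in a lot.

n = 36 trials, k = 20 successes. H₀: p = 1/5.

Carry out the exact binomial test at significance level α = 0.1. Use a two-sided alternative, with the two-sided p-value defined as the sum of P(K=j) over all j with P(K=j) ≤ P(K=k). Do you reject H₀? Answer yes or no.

Exact binomial: n=36, k=20, p₀=1/5=0.2000
P(X=j) = C(n,j)·p₀^j·(1−p₀)^(n−j); p = Σ P(X=j) over j with P(X=j) ≤ P(X=20)
p-value (two-sided) = 0.00000
At α=0.1: p < α → reject H₀

reject H₀: yes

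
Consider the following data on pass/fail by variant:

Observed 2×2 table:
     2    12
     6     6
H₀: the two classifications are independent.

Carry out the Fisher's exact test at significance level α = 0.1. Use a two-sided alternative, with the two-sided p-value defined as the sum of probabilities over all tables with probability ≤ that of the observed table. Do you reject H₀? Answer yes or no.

Margins: r₁=14, r₂=12, c₁=8, c₂=18, n=26
p_obs = C(14,2)·C(12,6)/C(26,8); sum pmf over tables with pmf ≤ p_obs
p-value (two-sided) = 0.08952
At α=0.1: p < α → reject H₀

reject H₀: yes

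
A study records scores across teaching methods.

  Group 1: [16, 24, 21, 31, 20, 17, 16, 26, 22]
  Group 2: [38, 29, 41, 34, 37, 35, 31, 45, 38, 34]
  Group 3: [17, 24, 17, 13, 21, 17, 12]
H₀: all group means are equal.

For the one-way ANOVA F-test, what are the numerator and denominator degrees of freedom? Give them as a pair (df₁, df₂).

k = 3 groups, N = 26 total
df = (k−1, N−k) = (3−1, 26−3) = (2, 23)

degrees of freedom = [2, 23]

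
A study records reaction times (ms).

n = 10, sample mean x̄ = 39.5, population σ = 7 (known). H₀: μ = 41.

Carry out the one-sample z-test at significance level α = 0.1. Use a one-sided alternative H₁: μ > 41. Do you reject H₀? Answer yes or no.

SE = σ/√n = 7/√10 = 2.2136
z = (x̄−μ₀)/SE = (39.5−41)/2.2136 = -0.6776
p-value (one-sided, H₁ greater) = 0.75100
At α=0.1: p ≥ α → fail to reject H₀

reject H₀: no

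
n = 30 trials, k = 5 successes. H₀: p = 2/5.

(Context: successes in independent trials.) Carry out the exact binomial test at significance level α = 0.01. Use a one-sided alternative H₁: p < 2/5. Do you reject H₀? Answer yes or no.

reject H₀: yes

Exact binomial: n=30, k=5, p₀=2/5=0.4000
P(X≤5) from Σ C(n,i)·p₀^i·(1−p₀)^(n−i)
p-value (one-sided, H₁ less) = 0.00566
At α=0.01: p < α → reject H₀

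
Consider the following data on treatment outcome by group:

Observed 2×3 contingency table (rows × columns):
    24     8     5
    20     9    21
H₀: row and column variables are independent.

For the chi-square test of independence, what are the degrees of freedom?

degrees of freedom = 2

df = (r−1)(c−1) = (2−1)·(3−1) = 2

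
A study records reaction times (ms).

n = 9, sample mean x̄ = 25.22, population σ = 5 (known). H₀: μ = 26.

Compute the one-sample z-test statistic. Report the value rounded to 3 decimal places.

test statistic = -0.468

SE = σ/√n = 5/√9 = 1.6667
z = (x̄−μ₀)/SE = (25.22−26)/1.6667 = -0.4680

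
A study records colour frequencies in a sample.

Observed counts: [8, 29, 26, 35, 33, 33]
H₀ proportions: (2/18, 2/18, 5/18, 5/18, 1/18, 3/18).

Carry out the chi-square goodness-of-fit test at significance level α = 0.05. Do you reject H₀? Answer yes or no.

reject H₀: yes

n = 164; E_i = n·p_i = [18.22, 18.22, 45.56, 45.56, 9.11, 27.33]
χ² = (8−18.22)²/18.22 + (29−18.22)²/18.22 + (26−45.56)²/45.56 + (35−45.56)²/45.56 + (33−9.11)²/9.11 + (33−27.33)²/27.33 = 86.7598
df = 5
p-value (upper-tail) = 0.00000
At α=0.05: p < α → reject H₀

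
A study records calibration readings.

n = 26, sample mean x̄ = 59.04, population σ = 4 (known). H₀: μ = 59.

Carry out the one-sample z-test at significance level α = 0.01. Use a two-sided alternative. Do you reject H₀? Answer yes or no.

SE = σ/√n = 4/√26 = 0.7845
z = (x̄−μ₀)/SE = (59.04−59)/0.7845 = 0.0510
p-value (two-sided) = 0.95933
At α=0.01: p ≥ α → fail to reject H₀

reject H₀: no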